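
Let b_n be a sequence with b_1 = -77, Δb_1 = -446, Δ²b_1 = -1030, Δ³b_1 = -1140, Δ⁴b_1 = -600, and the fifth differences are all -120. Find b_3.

-1999

Build the table forward from the leading diagonal:
Fifth differences: -120, -120, -120
Fourth differences: -600, -720, -840
Third differences: -1140, -1740, -2460
Second differences: -1030, -2170, -3910
First differences: -446, -1476, -3646
b: -77, -523, -1999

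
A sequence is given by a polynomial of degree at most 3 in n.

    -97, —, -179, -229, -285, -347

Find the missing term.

Using the last 4 terms:
Δ: -50, -56, -62
Δ²: -6, -6
Constant second difference = -6.
Extend backward: -50 + 6 = -44;  -179 + 44 = -135

-135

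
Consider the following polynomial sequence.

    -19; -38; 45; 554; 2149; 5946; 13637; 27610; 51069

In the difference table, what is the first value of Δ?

D1: -19, 83, 509, 1595, 3797, 7691, 13973, 23459
D2: 102, 426, 1086, 2202, 3894, 6282, 9486
D3: 324, 660, 1116, 1692, 2388, 3204
D4: 336, 456, 576, 696, 816
D5: 120, 120, 120, 120

-19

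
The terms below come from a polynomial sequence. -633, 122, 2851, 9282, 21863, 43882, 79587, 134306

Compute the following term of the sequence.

755 , 2729 , 6431 , 12581 , 22019 , 35705 , 54719
1974 , 3702 , 6150 , 9438 , 13686 , 19014
1728 , 2448 , 3288 , 4248 , 5328
720 , 840 , 960 , 1080
120 , 120 , 120
Fifth differences constant at 120.
1080 + 120 = 1200;  5328 + 1200 = 6528;  19014 + 6528 = 25542;  54719 + 25542 = 80261;  134306 + 80261 = 214567

214567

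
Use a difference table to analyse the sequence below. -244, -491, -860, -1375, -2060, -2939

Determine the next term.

-4036

D1: -247  -369  -515  -685  -879
D2: -122  -146  -170  -194
D3: -24  -24  -24
Constant third difference = -24, so extend:
-194 − 24 = -218;  -879 − 218 = -1097;  -2939 − 1097 = -4036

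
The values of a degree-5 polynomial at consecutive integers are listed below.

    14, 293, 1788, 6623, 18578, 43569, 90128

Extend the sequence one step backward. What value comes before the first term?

3

D1: 279  1495  4835  11955  24991  46559
D2: 1216  3340  7120  13036  21568
D3: 2124  3780  5916  8532
D4: 1656  2136  2616
D5: 480  480
The fifth differences are constant at 480.
Work back: 1656 − 480 = 1176;  2124 − 1176 = 948;  1216 − 948 = 268;  279 − 268 = 11;  14 − 11 = 3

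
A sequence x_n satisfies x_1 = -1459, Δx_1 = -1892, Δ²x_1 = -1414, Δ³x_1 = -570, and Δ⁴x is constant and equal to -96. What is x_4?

-11947

Build the table forward from the leading diagonal:
D4: -96  -96  -96  -96
D3: -570  -666  -762  -858
D2: -1414  -1984  -2650  -3412
D1: -1892  -3306  -5290  -7940
x: -1459  -3351  -6657  -11947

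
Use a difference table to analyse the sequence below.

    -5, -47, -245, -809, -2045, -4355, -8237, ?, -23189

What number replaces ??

-14285

Using the first 7 terms:
Δ: -42, -198, -564, -1236, -2310, -3882
Δ²: -156, -366, -672, -1074, -1572
Δ³: -210, -306, -402, -498
Δ⁴: -96, -96, -96
Constant fourth difference = -96.
Extend forward: -498 − 96 = -594;  -1572 − 594 = -2166;  -3882 − 2166 = -6048;  -8237 − 6048 = -14285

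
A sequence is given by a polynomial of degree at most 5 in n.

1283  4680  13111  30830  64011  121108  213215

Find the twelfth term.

Δ: 3397 , 8431 , 17719 , 33181 , 57097 , 92107
Δ²: 5034 , 9288 , 15462 , 23916 , 35010
Δ³: 4254 , 6174 , 8454 , 11094
Δ⁴: 1920 , 2280 , 2640
Δ⁵: 360 , 360
Fifth differences constant at 360.
2640 + 360 = 3000;  11094 + 3000 = 14094;  35010 + 14094 = 49104;  92107 + 49104 = 141211;  213215 + 141211 = 354426
3000 + 360 = 3360;  14094 + 3360 = 17454;  49104 + 17454 = 66558;  141211 + 66558 = 207769;  354426 + 207769 = 562195
3360 + 360 = 3720;  17454 + 3720 = 21174;  66558 + 21174 = 87732;  207769 + 87732 = 295501;  562195 + 295501 = 857696
3720 + 360 = 4080;  21174 + 4080 = 25254;  87732 + 25254 = 112986;  295501 + 112986 = 408487;  857696 + 408487 = 1266183
4080 + 360 = 4440;  25254 + 4440 = 29694;  112986 + 29694 = 142680;  408487 + 142680 = 551167;  1266183 + 551167 = 1817350

1817350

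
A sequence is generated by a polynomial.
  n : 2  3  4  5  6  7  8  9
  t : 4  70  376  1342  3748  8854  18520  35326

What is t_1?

-2

Δ: 66, 306, 966, 2406, 5106, 9666, 16806
Δ²: 240, 660, 1440, 2700, 4560, 7140
Δ³: 420, 780, 1260, 1860, 2580
Δ⁴: 360, 480, 600, 720
Δ⁵: 120, 120, 120
The fifth differences are constant at 120.
Work back: 360 − 120 = 240;  420 − 240 = 180;  240 − 180 = 60;  66 − 60 = 6;  4 − 6 = -2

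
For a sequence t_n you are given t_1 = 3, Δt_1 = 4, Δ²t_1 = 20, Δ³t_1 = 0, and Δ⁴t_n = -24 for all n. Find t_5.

115

Build the table forward from the leading diagonal:
Δ⁴: -24  -24  -24  -24  -24
Δ³: 0  -24  -48  -72  -96
Δ²: 20  20  -4  -52  -124
Δ: 4  24  44  40  -12
t: 3  7  31  75  115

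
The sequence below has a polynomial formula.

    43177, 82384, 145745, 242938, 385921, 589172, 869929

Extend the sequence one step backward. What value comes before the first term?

20486

D1: 39207, 63361, 97193, 142983, 203251, 280757
D2: 24154, 33832, 45790, 60268, 77506
D3: 9678, 11958, 14478, 17238
D4: 2280, 2520, 2760
D5: 240, 240
The fifth differences are constant at 240.
Work back: 2280 − 240 = 2040;  9678 − 2040 = 7638;  24154 − 7638 = 16516;  39207 − 16516 = 22691;  43177 − 22691 = 20486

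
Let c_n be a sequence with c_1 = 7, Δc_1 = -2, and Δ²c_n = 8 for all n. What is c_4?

Build the table forward from the leading diagonal:
Second differences: 8  8  8  8
First differences: -2  6  14  22
c: 7  5  11  25

25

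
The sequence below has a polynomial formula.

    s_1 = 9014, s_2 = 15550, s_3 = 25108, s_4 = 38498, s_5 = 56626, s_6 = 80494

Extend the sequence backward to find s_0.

Δ: 6536  9558  13390  18128  23868
Δ²: 3022  3832  4738  5740
Δ³: 810  906  1002
Δ⁴: 96  96
The fourth differences are constant at 96.
Work back: 810 − 96 = 714;  3022 − 714 = 2308;  6536 − 2308 = 4228;  9014 − 4228 = 4786

4786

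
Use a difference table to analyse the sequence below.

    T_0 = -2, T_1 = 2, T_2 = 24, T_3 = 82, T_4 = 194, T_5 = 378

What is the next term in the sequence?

652

First differences: 4 , 22 , 58 , 112 , 184
Second differences: 18 , 36 , 54 , 72
Third differences: 18 , 18 , 18
Constant third difference = 18, so extend:
72 + 18 = 90;  184 + 90 = 274;  378 + 274 = 652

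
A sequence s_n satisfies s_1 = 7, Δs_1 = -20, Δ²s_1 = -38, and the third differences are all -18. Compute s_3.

-71

Build the table forward from the leading diagonal:
Δ³: -18  -18  -18
Δ²: -38  -56  -74
Δ: -20  -58  -114
s: 7  -13  -71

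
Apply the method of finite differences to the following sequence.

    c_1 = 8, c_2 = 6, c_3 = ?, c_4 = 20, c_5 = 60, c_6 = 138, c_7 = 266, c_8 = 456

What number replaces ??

6

Using the last 5 terms:
40, 78, 128, 190
38, 50, 62
12, 12
Constant third difference = 12.
Extend backward: 38 − 12 = 26;  40 − 26 = 14;  20 − 14 = 6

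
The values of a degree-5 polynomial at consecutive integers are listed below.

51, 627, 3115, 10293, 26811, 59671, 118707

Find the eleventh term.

939291

First differences: 576 , 2488 , 7178 , 16518 , 32860 , 59036
Second differences: 1912 , 4690 , 9340 , 16342 , 26176
Third differences: 2778 , 4650 , 7002 , 9834
Fourth differences: 1872 , 2352 , 2832
Fifth differences: 480 , 480
Fifth differences constant at 480.
2832 + 480 = 3312;  9834 + 3312 = 13146;  26176 + 13146 = 39322;  59036 + 39322 = 98358;  118707 + 98358 = 217065
3312 + 480 = 3792;  13146 + 3792 = 16938;  39322 + 16938 = 56260;  98358 + 56260 = 154618;  217065 + 154618 = 371683
3792 + 480 = 4272;  16938 + 4272 = 21210;  56260 + 21210 = 77470;  154618 + 77470 = 232088;  371683 + 232088 = 603771
4272 + 480 = 4752;  21210 + 4752 = 25962;  77470 + 25962 = 103432;  232088 + 103432 = 335520;  603771 + 335520 = 939291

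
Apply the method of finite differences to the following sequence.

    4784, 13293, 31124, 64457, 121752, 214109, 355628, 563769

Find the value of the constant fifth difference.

360

Δ: 8509, 17831, 33333, 57295, 92357, 141519, 208141
Δ²: 9322, 15502, 23962, 35062, 49162, 66622
Δ³: 6180, 8460, 11100, 14100, 17460
Δ⁴: 2280, 2640, 3000, 3360
Δ⁵: 360, 360, 360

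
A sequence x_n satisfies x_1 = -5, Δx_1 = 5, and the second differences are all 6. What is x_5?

51

Build the table forward from the leading diagonal:
D2: 6, 6, 6, 6, 6
D1: 5, 11, 17, 23, 29
x: -5, 0, 11, 28, 51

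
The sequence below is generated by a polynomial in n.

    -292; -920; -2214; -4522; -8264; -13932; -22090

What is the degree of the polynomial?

D1: -628, -1294, -2308, -3742, -5668, -8158
D2: -666, -1014, -1434, -1926, -2490
D3: -348, -420, -492, -564
D4: -72, -72, -72
The fourth differences are constant, so the polynomial has degree 4.

4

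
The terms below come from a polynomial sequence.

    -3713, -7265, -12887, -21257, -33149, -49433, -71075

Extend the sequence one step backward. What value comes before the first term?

-3552, -5622, -8370, -11892, -16284, -21642
-2070, -2748, -3522, -4392, -5358
-678, -774, -870, -966
-96, -96, -96
The fourth differences are constant at -96.
Work back: -678 + 96 = -582;  -2070 + 582 = -1488;  -3552 + 1488 = -2064;  -3713 + 2064 = -1649

-1649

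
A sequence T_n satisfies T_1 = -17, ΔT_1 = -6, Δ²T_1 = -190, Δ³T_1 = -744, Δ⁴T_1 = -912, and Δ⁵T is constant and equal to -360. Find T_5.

-5069

Build the table forward from the leading diagonal:
Fifth differences: -360  -360  -360  -360  -360
Fourth differences: -912  -1272  -1632  -1992  -2352
Third differences: -744  -1656  -2928  -4560  -6552
Second differences: -190  -934  -2590  -5518  -10078
First differences: -6  -196  -1130  -3720  -9238
T: -17  -23  -219  -1349  -5069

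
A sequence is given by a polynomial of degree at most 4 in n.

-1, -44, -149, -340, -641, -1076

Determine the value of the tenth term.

D1: -43  -105  -191  -301  -435
D2: -62  -86  -110  -134
D3: -24  -24  -24
Third differences constant at -24.
-134 − 24 = -158;  -435 − 158 = -593;  -1076 − 593 = -1669
-158 − 24 = -182;  -593 − 182 = -775;  -1669 − 775 = -2444
-182 − 24 = -206;  -775 − 206 = -981;  -2444 − 981 = -3425
-206 − 24 = -230;  -981 − 230 = -1211;  -3425 − 1211 = -4636

-4636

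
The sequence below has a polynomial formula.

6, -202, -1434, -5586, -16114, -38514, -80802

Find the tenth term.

-208  -1232  -4152  -10528  -22400  -42288
-1024  -2920  -6376  -11872  -19888
-1896  -3456  -5496  -8016
-1560  -2040  -2520
-480  -480
Constant fifth difference = -480, so extend:
-2520 − 480 = -3000;  -8016 − 3000 = -11016;  -19888 − 11016 = -30904;  -42288 − 30904 = -73192;  -80802 − 73192 = -153994
-3000 − 480 = -3480;  -11016 − 3480 = -14496;  -30904 − 14496 = -45400;  -73192 − 45400 = -118592;  -153994 − 118592 = -272586
-3480 − 480 = -3960;  -14496 − 3960 = -18456;  -45400 − 18456 = -63856;  -118592 − 63856 = -182448;  -272586 − 182448 = -455034

-455034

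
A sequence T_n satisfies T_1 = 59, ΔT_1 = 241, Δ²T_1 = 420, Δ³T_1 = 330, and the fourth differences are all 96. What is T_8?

Build the table forward from the leading diagonal:
D4: 96, 96, 96, 96, 96, 96, 96, 96
D3: 330, 426, 522, 618, 714, 810, 906, 1002
D2: 420, 750, 1176, 1698, 2316, 3030, 3840, 4746
D1: 241, 661, 1411, 2587, 4285, 6601, 9631, 13471
T: 59, 300, 961, 2372, 4959, 9244, 15845, 25476

25476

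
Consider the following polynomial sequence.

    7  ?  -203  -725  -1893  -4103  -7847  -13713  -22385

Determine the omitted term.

Using the last 7 terms:
-522  -1168  -2210  -3744  -5866  -8672
-646  -1042  -1534  -2122  -2806
-396  -492  -588  -684
-96  -96  -96
Constant fourth difference = -96.
Extend backward: -396 + 96 = -300;  -646 + 300 = -346;  -522 + 346 = -176;  -203 + 176 = -27

-27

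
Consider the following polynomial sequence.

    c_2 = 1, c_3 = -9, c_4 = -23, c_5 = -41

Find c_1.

First differences: -10, -14, -18
Second differences: -4, -4
The second differences are constant at -4.
Work back: -10 + 4 = -6;  1 + 6 = 7

7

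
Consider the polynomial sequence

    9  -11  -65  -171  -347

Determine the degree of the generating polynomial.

3

First differences: -20, -54, -106, -176
Second differences: -34, -52, -70
Third differences: -18, -18
The third differences are constant, so the polynomial has degree 3.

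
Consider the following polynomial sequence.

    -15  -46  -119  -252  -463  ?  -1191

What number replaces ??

Using the first 5 terms:
-31, -73, -133, -211
-42, -60, -78
-18, -18
Constant third difference = -18.
Extend forward: -78 − 18 = -96;  -211 − 96 = -307;  -463 − 307 = -770

-770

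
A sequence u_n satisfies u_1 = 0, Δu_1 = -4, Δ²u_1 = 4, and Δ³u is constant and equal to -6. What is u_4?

-6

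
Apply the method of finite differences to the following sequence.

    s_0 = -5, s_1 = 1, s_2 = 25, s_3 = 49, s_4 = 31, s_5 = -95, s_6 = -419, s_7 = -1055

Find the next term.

-2141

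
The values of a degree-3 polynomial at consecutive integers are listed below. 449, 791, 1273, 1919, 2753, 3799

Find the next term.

5081

342, 482, 646, 834, 1046
140, 164, 188, 212
24, 24, 24
The third differences are constant (24).
212 + 24 = 236;  1046 + 236 = 1282;  3799 + 1282 = 5081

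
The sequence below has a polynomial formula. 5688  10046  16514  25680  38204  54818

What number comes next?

First differences: 4358, 6468, 9166, 12524, 16614
Second differences: 2110, 2698, 3358, 4090
Third differences: 588, 660, 732
Fourth differences: 72, 72
The fourth differences are constant (72).
732 + 72 = 804;  4090 + 804 = 4894;  16614 + 4894 = 21508;  54818 + 21508 = 76326

76326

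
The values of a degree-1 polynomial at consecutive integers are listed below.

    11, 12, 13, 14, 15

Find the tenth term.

20

First differences: 1 , 1 , 1 , 1
The first differences are constant (1).
15 + 1 = 16
16 + 1 = 17
17 + 1 = 18
18 + 1 = 19
19 + 1 = 20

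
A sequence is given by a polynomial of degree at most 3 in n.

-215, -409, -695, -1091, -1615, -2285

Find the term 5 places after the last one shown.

D1: -194, -286, -396, -524, -670
D2: -92, -110, -128, -146
D3: -18, -18, -18
The third differences are constant (-18).
-146 − 18 = -164;  -670 − 164 = -834;  -2285 − 834 = -3119
-164 − 18 = -182;  -834 − 182 = -1016;  -3119 − 1016 = -4135
-182 − 18 = -200;  -1016 − 200 = -1216;  -4135 − 1216 = -5351
-200 − 18 = -218;  -1216 − 218 = -1434;  -5351 − 1434 = -6785
-218 − 18 = -236;  -1434 − 236 = -1670;  -6785 − 1670 = -8455

-8455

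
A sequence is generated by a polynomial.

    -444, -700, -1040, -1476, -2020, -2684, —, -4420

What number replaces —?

Using the first 6 terms:
First differences: -256  -340  -436  -544  -664
Second differences: -84  -96  -108  -120
Third differences: -12  -12  -12
Constant third difference = -12.
Extend forward: -120 − 12 = -132;  -664 − 132 = -796;  -2684 − 796 = -3480

-3480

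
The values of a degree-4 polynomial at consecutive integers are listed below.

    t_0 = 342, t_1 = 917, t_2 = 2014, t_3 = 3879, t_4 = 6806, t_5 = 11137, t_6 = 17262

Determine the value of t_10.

69182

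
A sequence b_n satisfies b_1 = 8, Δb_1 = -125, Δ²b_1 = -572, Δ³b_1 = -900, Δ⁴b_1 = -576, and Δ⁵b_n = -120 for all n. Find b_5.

Build the table forward from the leading diagonal:
D5: -120  -120  -120  -120  -120
D4: -576  -696  -816  -936  -1056
D3: -900  -1476  -2172  -2988  -3924
D2: -572  -1472  -2948  -5120  -8108
D1: -125  -697  -2169  -5117  -10237
b: 8  -117  -814  -2983  -8100

-8100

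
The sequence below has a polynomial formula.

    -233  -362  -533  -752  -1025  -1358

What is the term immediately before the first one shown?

First differences: -129  -171  -219  -273  -333
Second differences: -42  -48  -54  -60
Third differences: -6  -6  -6
The third differences are constant at -6.
Work back: -42 + 6 = -36;  -129 + 36 = -93;  -233 + 93 = -140

-140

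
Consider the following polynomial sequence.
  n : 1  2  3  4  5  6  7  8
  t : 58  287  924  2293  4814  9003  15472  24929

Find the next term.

38178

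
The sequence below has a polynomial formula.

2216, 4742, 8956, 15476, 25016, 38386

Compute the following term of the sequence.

56492

2526 , 4214 , 6520 , 9540 , 13370
1688 , 2306 , 3020 , 3830
618 , 714 , 810
96 , 96
Constant fourth difference = 96, so extend:
810 + 96 = 906;  3830 + 906 = 4736;  13370 + 4736 = 18106;  38386 + 18106 = 56492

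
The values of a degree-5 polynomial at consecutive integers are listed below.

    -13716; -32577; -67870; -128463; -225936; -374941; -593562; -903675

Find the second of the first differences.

Δ: -18861, -35293, -60593, -97473, -149005, -218621, -310113
Δ²: -16432, -25300, -36880, -51532, -69616, -91492
Δ³: -8868, -11580, -14652, -18084, -21876
Δ⁴: -2712, -3072, -3432, -3792
Δ⁵: -360, -360, -360

-35293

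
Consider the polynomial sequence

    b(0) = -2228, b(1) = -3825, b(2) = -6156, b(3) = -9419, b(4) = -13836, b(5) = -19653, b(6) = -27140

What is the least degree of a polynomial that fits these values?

Δ: -1597, -2331, -3263, -4417, -5817, -7487
Δ²: -734, -932, -1154, -1400, -1670
Δ³: -198, -222, -246, -270
Δ⁴: -24, -24, -24
The fourth differences are constant, so the polynomial has degree 4.

4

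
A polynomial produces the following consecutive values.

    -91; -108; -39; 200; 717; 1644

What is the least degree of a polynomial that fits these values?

First differences: -17, 69, 239, 517, 927
Second differences: 86, 170, 278, 410
Third differences: 84, 108, 132
Fourth differences: 24, 24
The fourth differences are constant, so the polynomial has degree 4.

4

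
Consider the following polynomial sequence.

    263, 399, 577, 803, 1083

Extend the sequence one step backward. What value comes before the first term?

163

First differences: 136  178  226  280
Second differences: 42  48  54
Third differences: 6  6
The third differences are constant at 6.
Work back: 42 − 6 = 36;  136 − 36 = 100;  263 − 100 = 163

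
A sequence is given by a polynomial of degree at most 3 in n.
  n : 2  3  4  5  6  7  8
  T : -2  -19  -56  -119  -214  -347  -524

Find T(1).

1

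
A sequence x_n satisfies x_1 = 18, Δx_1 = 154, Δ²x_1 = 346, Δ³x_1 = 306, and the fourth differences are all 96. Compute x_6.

7788

Build the table forward from the leading diagonal:
Fourth differences: 96  96  96  96  96  96
Third differences: 306  402  498  594  690  786
Second differences: 346  652  1054  1552  2146  2836
First differences: 154  500  1152  2206  3758  5904
x: 18  172  672  1824  4030  7788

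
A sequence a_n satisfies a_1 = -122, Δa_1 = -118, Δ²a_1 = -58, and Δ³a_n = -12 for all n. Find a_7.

Build the table forward from the leading diagonal:
Third differences: -12  -12  -12  -12  -12  -12  -12
Second differences: -58  -70  -82  -94  -106  -118  -130
First differences: -118  -176  -246  -328  -422  -528  -646
a: -122  -240  -416  -662  -990  -1412  -1940

-1940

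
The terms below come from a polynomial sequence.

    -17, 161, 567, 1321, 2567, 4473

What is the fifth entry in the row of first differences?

1906

Δ: 178, 406, 754, 1246, 1906
Δ²: 228, 348, 492, 660
Δ³: 120, 144, 168
Δ⁴: 24, 24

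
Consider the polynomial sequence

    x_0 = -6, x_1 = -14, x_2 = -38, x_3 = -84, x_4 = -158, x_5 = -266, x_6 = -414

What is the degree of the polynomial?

D1: -8, -24, -46, -74, -108, -148
D2: -16, -22, -28, -34, -40
D3: -6, -6, -6, -6
The third differences are constant, so the polynomial has degree 3.

3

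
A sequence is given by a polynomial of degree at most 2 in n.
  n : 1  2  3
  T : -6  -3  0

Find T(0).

-9

D1: 3  3
The first differences are constant at 3.
Work back: -6 − 3 = -9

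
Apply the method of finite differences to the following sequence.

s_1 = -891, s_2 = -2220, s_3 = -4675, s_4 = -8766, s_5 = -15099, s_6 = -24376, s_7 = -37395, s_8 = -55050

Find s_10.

-108324

Δ: -1329, -2455, -4091, -6333, -9277, -13019, -17655
Δ²: -1126, -1636, -2242, -2944, -3742, -4636
Δ³: -510, -606, -702, -798, -894
Δ⁴: -96, -96, -96, -96
Fourth differences constant at -96.
-894 − 96 = -990;  -4636 − 990 = -5626;  -17655 − 5626 = -23281;  -55050 − 23281 = -78331
-990 − 96 = -1086;  -5626 − 1086 = -6712;  -23281 − 6712 = -29993;  -78331 − 29993 = -108324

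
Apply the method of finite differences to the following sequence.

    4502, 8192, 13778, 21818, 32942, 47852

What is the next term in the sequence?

First differences: 3690, 5586, 8040, 11124, 14910
Second differences: 1896, 2454, 3084, 3786
Third differences: 558, 630, 702
Fourth differences: 72, 72
Fourth differences constant at 72.
702 + 72 = 774;  3786 + 774 = 4560;  14910 + 4560 = 19470;  47852 + 19470 = 67322

67322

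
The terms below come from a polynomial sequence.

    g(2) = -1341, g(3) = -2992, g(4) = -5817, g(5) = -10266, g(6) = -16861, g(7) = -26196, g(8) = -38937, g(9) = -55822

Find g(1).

-486

Δ: -1651  -2825  -4449  -6595  -9335  -12741  -16885
Δ²: -1174  -1624  -2146  -2740  -3406  -4144
Δ³: -450  -522  -594  -666  -738
Δ⁴: -72  -72  -72  -72
The fourth differences are constant at -72.
Work back: -450 + 72 = -378;  -1174 + 378 = -796;  -1651 + 796 = -855;  -1341 + 855 = -486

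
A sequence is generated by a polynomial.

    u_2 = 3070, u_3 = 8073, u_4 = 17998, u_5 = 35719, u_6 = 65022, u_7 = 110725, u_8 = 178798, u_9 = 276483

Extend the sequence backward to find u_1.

First differences: 5003  9925  17721  29303  45703  68073  97685
Second differences: 4922  7796  11582  16400  22370  29612
Third differences: 2874  3786  4818  5970  7242
Fourth differences: 912  1032  1152  1272
Fifth differences: 120  120  120
The fifth differences are constant at 120.
Work back: 912 − 120 = 792;  2874 − 792 = 2082;  4922 − 2082 = 2840;  5003 − 2840 = 2163;  3070 − 2163 = 907

907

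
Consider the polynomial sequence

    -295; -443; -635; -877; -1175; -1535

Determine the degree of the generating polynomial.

3

-148, -192, -242, -298, -360
-44, -50, -56, -62
-6, -6, -6
The third differences are constant, so the polynomial has degree 3.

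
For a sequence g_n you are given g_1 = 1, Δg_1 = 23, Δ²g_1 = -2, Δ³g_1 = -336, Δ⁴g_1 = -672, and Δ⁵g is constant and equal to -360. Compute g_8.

Build the table forward from the leading diagonal:
Fifth differences: -360  -360  -360  -360  -360  -360  -360  -360
Fourth differences: -672  -1032  -1392  -1752  -2112  -2472  -2832  -3192
Third differences: -336  -1008  -2040  -3432  -5184  -7296  -9768  -12600
Second differences: -2  -338  -1346  -3386  -6818  -12002  -19298  -29066
First differences: 23  21  -317  -1663  -5049  -11867  -23869  -43167
g: 1  24  45  -272  -1935  -6984  -18851  -42720

-42720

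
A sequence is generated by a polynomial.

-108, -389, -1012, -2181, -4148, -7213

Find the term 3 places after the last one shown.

-26716

Δ: -281, -623, -1169, -1967, -3065
Δ²: -342, -546, -798, -1098
Δ³: -204, -252, -300
Δ⁴: -48, -48
Fourth differences constant at -48.
-300 − 48 = -348;  -1098 − 348 = -1446;  -3065 − 1446 = -4511;  -7213 − 4511 = -11724
-348 − 48 = -396;  -1446 − 396 = -1842;  -4511 − 1842 = -6353;  -11724 − 6353 = -18077
-396 − 48 = -444;  -1842 − 444 = -2286;  -6353 − 2286 = -8639;  -18077 − 8639 = -26716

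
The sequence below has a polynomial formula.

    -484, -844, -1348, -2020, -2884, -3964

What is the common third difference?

-24

Δ: -360, -504, -672, -864, -1080
Δ²: -144, -168, -192, -216
Δ³: -24, -24, -24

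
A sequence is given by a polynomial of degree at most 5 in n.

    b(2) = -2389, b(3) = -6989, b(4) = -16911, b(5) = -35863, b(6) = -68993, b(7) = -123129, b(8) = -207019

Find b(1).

-603

-4600, -9922, -18952, -33130, -54136, -83890
-5322, -9030, -14178, -21006, -29754
-3708, -5148, -6828, -8748
-1440, -1680, -1920
-240, -240
The fifth differences are constant at -240.
Work back: -1440 + 240 = -1200;  -3708 + 1200 = -2508;  -5322 + 2508 = -2814;  -4600 + 2814 = -1786;  -2389 + 1786 = -603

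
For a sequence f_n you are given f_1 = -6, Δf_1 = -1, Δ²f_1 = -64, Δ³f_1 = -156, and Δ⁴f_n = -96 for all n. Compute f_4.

Build the table forward from the leading diagonal:
Δ⁴: -96  -96  -96  -96
Δ³: -156  -252  -348  -444
Δ²: -64  -220  -472  -820
Δ: -1  -65  -285  -757
f: -6  -7  -72  -357

-357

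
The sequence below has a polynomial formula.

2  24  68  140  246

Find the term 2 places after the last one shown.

584

First differences: 22, 44, 72, 106
Second differences: 22, 28, 34
Third differences: 6, 6
Third differences constant at 6.
34 + 6 = 40;  106 + 40 = 146;  246 + 146 = 392
40 + 6 = 46;  146 + 46 = 192;  392 + 192 = 584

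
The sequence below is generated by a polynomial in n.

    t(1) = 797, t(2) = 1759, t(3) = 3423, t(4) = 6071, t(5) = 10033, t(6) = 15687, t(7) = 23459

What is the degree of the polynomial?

4

D1: 962, 1664, 2648, 3962, 5654, 7772
D2: 702, 984, 1314, 1692, 2118
D3: 282, 330, 378, 426
D4: 48, 48, 48
The fourth differences are constant, so the polynomial has degree 4.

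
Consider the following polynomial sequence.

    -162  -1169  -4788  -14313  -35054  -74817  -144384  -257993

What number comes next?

-433818

D1: -1007 , -3619 , -9525 , -20741 , -39763 , -69567 , -113609
D2: -2612 , -5906 , -11216 , -19022 , -29804 , -44042
D3: -3294 , -5310 , -7806 , -10782 , -14238
D4: -2016 , -2496 , -2976 , -3456
D5: -480 , -480 , -480
Constant fifth difference = -480, so extend:
-3456 − 480 = -3936;  -14238 − 3936 = -18174;  -44042 − 18174 = -62216;  -113609 − 62216 = -175825;  -257993 − 175825 = -433818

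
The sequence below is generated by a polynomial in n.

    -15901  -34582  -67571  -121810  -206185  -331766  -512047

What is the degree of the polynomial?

D1: -18681, -32989, -54239, -84375, -125581, -180281
D2: -14308, -21250, -30136, -41206, -54700
D3: -6942, -8886, -11070, -13494
D4: -1944, -2184, -2424
D5: -240, -240
The fifth differences are constant, so the polynomial has degree 5.

5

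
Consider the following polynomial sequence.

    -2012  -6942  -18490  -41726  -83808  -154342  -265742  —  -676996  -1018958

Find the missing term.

Using the first 7 terms:
Δ: -4930, -11548, -23236, -42082, -70534, -111400
Δ²: -6618, -11688, -18846, -28452, -40866
Δ³: -5070, -7158, -9606, -12414
Δ⁴: -2088, -2448, -2808
Δ⁵: -360, -360
Constant fifth difference = -360.
Extend forward: -2808 − 360 = -3168;  -12414 − 3168 = -15582;  -40866 − 15582 = -56448;  -111400 − 56448 = -167848;  -265742 − 167848 = -433590

-433590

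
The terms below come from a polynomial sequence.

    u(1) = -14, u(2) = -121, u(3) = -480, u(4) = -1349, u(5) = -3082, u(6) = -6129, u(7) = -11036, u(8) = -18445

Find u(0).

3

First differences: -107, -359, -869, -1733, -3047, -4907, -7409
Second differences: -252, -510, -864, -1314, -1860, -2502
Third differences: -258, -354, -450, -546, -642
Fourth differences: -96, -96, -96, -96
The fourth differences are constant at -96.
Work back: -258 + 96 = -162;  -252 + 162 = -90;  -107 + 90 = -17;  -14 + 17 = 3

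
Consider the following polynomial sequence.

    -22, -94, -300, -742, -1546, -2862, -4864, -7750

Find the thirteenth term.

-44050

First differences: -72, -206, -442, -804, -1316, -2002, -2886
Second differences: -134, -236, -362, -512, -686, -884
Third differences: -102, -126, -150, -174, -198
Fourth differences: -24, -24, -24, -24
The fourth differences are constant (-24).
-198 − 24 = -222;  -884 − 222 = -1106;  -2886 − 1106 = -3992;  -7750 − 3992 = -11742
-222 − 24 = -246;  -1106 − 246 = -1352;  -3992 − 1352 = -5344;  -11742 − 5344 = -17086
-246 − 24 = -270;  -1352 − 270 = -1622;  -5344 − 1622 = -6966;  -17086 − 6966 = -24052
-270 − 24 = -294;  -1622 − 294 = -1916;  -6966 − 1916 = -8882;  -24052 − 8882 = -32934
-294 − 24 = -318;  -1916 − 318 = -2234;  -8882 − 2234 = -11116;  -32934 − 11116 = -44050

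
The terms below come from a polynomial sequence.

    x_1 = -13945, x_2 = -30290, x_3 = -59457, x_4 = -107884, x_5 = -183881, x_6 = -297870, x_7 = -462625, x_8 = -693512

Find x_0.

-5616

Δ: -16345  -29167  -48427  -75997  -113989  -164755  -230887
Δ²: -12822  -19260  -27570  -37992  -50766  -66132
Δ³: -6438  -8310  -10422  -12774  -15366
Δ⁴: -1872  -2112  -2352  -2592
Δ⁵: -240  -240  -240
The fifth differences are constant at -240.
Work back: -1872 + 240 = -1632;  -6438 + 1632 = -4806;  -12822 + 4806 = -8016;  -16345 + 8016 = -8329;  -13945 + 8329 = -5616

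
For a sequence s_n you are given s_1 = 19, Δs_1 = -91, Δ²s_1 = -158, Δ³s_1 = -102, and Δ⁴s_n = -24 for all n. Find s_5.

-1725

Build the table forward from the leading diagonal:
D4: -24, -24, -24, -24, -24
D3: -102, -126, -150, -174, -198
D2: -158, -260, -386, -536, -710
D1: -91, -249, -509, -895, -1431
s: 19, -72, -321, -830, -1725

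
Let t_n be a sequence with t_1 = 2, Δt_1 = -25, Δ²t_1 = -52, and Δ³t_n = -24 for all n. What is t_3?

Build the table forward from the leading diagonal:
D3: -24  -24  -24
D2: -52  -76  -100
D1: -25  -77  -153
t: 2  -23  -100

-100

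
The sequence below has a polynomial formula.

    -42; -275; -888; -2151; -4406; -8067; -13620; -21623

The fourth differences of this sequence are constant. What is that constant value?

-72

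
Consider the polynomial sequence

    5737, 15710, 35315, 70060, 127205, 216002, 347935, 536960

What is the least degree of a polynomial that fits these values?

First differences: 9973, 19605, 34745, 57145, 88797, 131933, 189025
Second differences: 9632, 15140, 22400, 31652, 43136, 57092
Third differences: 5508, 7260, 9252, 11484, 13956
Fourth differences: 1752, 1992, 2232, 2472
Fifth differences: 240, 240, 240
The fifth differences are constant, so the polynomial has degree 5.

5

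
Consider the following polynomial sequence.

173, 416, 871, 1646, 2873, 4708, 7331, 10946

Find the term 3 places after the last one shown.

30143

First differences: 243  455  775  1227  1835  2623  3615
Second differences: 212  320  452  608  788  992
Third differences: 108  132  156  180  204
Fourth differences: 24  24  24  24
Fourth differences constant at 24.
204 + 24 = 228;  992 + 228 = 1220;  3615 + 1220 = 4835;  10946 + 4835 = 15781
228 + 24 = 252;  1220 + 252 = 1472;  4835 + 1472 = 6307;  15781 + 6307 = 22088
252 + 24 = 276;  1472 + 276 = 1748;  6307 + 1748 = 8055;  22088 + 8055 = 30143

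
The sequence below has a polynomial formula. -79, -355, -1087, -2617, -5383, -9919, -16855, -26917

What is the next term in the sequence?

Δ: -276  -732  -1530  -2766  -4536  -6936  -10062
Δ²: -456  -798  -1236  -1770  -2400  -3126
Δ³: -342  -438  -534  -630  -726
Δ⁴: -96  -96  -96  -96
Constant fourth difference = -96, so extend:
-726 − 96 = -822;  -3126 − 822 = -3948;  -10062 − 3948 = -14010;  -26917 − 14010 = -40927

-40927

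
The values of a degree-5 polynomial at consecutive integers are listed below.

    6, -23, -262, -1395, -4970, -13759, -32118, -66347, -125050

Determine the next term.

-219495

D1: -29, -239, -1133, -3575, -8789, -18359, -34229, -58703
D2: -210, -894, -2442, -5214, -9570, -15870, -24474
D3: -684, -1548, -2772, -4356, -6300, -8604
D4: -864, -1224, -1584, -1944, -2304
D5: -360, -360, -360, -360
Fifth differences constant at -360.
-2304 − 360 = -2664;  -8604 − 2664 = -11268;  -24474 − 11268 = -35742;  -58703 − 35742 = -94445;  -125050 − 94445 = -219495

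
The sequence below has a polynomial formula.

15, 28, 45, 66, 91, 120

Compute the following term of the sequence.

153

13  17  21  25  29
4  4  4  4
Constant second difference = 4, so extend:
29 + 4 = 33;  120 + 33 = 153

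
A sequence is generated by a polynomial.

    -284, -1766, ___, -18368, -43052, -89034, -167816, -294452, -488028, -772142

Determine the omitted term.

Using the last 7 terms:
D1: -24684, -45982, -78782, -126636, -193576, -284114
D2: -21298, -32800, -47854, -66940, -90538
D3: -11502, -15054, -19086, -23598
D4: -3552, -4032, -4512
D5: -480, -480
Constant fifth difference = -480.
Extend backward: -3552 + 480 = -3072;  -11502 + 3072 = -8430;  -21298 + 8430 = -12868;  -24684 + 12868 = -11816;  -18368 + 11816 = -6552

-6552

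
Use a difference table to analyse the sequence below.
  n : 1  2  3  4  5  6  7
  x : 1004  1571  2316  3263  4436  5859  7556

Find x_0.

591

First differences: 567  745  947  1173  1423  1697
Second differences: 178  202  226  250  274
Third differences: 24  24  24  24
The third differences are constant at 24.
Work back: 178 − 24 = 154;  567 − 154 = 413;  1004 − 413 = 591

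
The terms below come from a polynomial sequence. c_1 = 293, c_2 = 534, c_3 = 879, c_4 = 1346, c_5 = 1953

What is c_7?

3659

First differences: 241, 345, 467, 607
Second differences: 104, 122, 140
Third differences: 18, 18
Constant third difference = 18, so extend:
140 + 18 = 158;  607 + 158 = 765;  1953 + 765 = 2718
158 + 18 = 176;  765 + 176 = 941;  2718 + 941 = 3659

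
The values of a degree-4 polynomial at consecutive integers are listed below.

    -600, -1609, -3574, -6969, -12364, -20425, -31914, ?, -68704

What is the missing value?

-47689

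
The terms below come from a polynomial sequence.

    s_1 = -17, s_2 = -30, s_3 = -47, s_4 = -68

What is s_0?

First differences: -13  -17  -21
Second differences: -4  -4
The second differences are constant at -4.
Work back: -13 + 4 = -9;  -17 + 9 = -8

-8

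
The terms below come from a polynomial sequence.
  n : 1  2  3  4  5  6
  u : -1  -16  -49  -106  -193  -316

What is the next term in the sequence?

Δ: -15  -33  -57  -87  -123
Δ²: -18  -24  -30  -36
Δ³: -6  -6  -6
Third differences constant at -6.
-36 − 6 = -42;  -123 − 42 = -165;  -316 − 165 = -481

-481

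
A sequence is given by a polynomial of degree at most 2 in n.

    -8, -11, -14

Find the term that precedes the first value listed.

-5

First differences: -3, -3
The first differences are constant at -3.
Work back: -8 + 3 = -5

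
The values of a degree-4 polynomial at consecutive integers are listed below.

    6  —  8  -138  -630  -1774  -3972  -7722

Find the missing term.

18

Using the last 6 terms:
Δ: -146, -492, -1144, -2198, -3750
Δ²: -346, -652, -1054, -1552
Δ³: -306, -402, -498
Δ⁴: -96, -96
Constant fourth difference = -96.
Extend backward: -306 + 96 = -210;  -346 + 210 = -136;  -146 + 136 = -10;  8 + 10 = 18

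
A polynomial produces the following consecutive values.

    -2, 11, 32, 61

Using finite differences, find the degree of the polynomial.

13, 21, 29
8, 8
The second differences are constant, so the polynomial has degree 2.

2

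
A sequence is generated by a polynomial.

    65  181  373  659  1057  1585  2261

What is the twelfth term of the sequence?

D1: 116, 192, 286, 398, 528, 676
D2: 76, 94, 112, 130, 148
D3: 18, 18, 18, 18
Third differences constant at 18.
148 + 18 = 166;  676 + 166 = 842;  2261 + 842 = 3103
166 + 18 = 184;  842 + 184 = 1026;  3103 + 1026 = 4129
184 + 18 = 202;  1026 + 202 = 1228;  4129 + 1228 = 5357
202 + 18 = 220;  1228 + 220 = 1448;  5357 + 1448 = 6805
220 + 18 = 238;  1448 + 238 = 1686;  6805 + 1686 = 8491

8491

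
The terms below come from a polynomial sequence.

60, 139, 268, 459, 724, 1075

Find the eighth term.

2083

D1: 79  129  191  265  351
D2: 50  62  74  86
D3: 12  12  12
Constant third difference = 12, so extend:
86 + 12 = 98;  351 + 98 = 449;  1075 + 449 = 1524
98 + 12 = 110;  449 + 110 = 559;  1524 + 559 = 2083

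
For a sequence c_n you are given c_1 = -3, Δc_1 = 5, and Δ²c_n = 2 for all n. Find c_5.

29

Build the table forward from the leading diagonal:
Δ²: 2, 2, 2, 2, 2
Δ: 5, 7, 9, 11, 13
c: -3, 2, 9, 18, 29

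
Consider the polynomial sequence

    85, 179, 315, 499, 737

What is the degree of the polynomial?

Δ: 94, 136, 184, 238
Δ²: 42, 48, 54
Δ³: 6, 6
The third differences are constant, so the polynomial has degree 3.

3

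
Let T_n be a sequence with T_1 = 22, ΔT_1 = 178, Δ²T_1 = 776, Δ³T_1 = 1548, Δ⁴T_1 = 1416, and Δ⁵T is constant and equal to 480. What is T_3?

Build the table forward from the leading diagonal:
Δ⁵: 480, 480, 480
Δ⁴: 1416, 1896, 2376
Δ³: 1548, 2964, 4860
Δ²: 776, 2324, 5288
Δ: 178, 954, 3278
T: 22, 200, 1154

1154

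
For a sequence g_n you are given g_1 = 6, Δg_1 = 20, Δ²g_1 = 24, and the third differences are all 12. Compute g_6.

Build the table forward from the leading diagonal:
Δ³: 12  12  12  12  12  12
Δ²: 24  36  48  60  72  84
Δ: 20  44  80  128  188  260
g: 6  26  70  150  278  466

466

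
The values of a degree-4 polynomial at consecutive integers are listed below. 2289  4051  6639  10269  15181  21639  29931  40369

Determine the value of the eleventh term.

88039

1762  2588  3630  4912  6458  8292  10438
826  1042  1282  1546  1834  2146
216  240  264  288  312
24  24  24  24
Constant fourth difference = 24, so extend:
312 + 24 = 336;  2146 + 336 = 2482;  10438 + 2482 = 12920;  40369 + 12920 = 53289
336 + 24 = 360;  2482 + 360 = 2842;  12920 + 2842 = 15762;  53289 + 15762 = 69051
360 + 24 = 384;  2842 + 384 = 3226;  15762 + 3226 = 18988;  69051 + 18988 = 88039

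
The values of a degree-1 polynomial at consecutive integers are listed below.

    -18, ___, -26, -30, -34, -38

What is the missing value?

-22

Using the last 4 terms:
-4  -4  -4
Constant first difference = -4.
Extend backward: -26 + 4 = -22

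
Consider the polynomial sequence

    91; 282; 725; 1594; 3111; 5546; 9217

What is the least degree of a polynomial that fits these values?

4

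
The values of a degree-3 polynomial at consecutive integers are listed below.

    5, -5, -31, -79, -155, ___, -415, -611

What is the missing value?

-265

Using the first 5 terms:
First differences: -10  -26  -48  -76
Second differences: -16  -22  -28
Third differences: -6  -6
Constant third difference = -6.
Extend forward: -28 − 6 = -34;  -76 − 34 = -110;  -155 − 110 = -265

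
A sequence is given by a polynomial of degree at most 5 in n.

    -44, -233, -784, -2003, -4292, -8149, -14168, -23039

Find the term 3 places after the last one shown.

D1: -189, -551, -1219, -2289, -3857, -6019, -8871
D2: -362, -668, -1070, -1568, -2162, -2852
D3: -306, -402, -498, -594, -690
D4: -96, -96, -96, -96
The fourth differences are constant (-96).
-690 − 96 = -786;  -2852 − 786 = -3638;  -8871 − 3638 = -12509;  -23039 − 12509 = -35548
-786 − 96 = -882;  -3638 − 882 = -4520;  -12509 − 4520 = -17029;  -35548 − 17029 = -52577
-882 − 96 = -978;  -4520 − 978 = -5498;  -17029 − 5498 = -22527;  -52577 − 22527 = -75104

-75104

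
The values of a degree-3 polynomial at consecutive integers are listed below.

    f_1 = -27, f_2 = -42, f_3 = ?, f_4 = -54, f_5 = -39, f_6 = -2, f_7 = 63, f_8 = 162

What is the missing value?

Using the last 5 terms:
D1: 15, 37, 65, 99
D2: 22, 28, 34
D3: 6, 6
Constant third difference = 6.
Extend backward: 22 − 6 = 16;  15 − 16 = -1;  -54 + 1 = -53

-53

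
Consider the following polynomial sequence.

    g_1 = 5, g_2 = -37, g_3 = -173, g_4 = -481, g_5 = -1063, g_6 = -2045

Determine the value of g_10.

Δ: -42, -136, -308, -582, -982
Δ²: -94, -172, -274, -400
Δ³: -78, -102, -126
Δ⁴: -24, -24
Fourth differences constant at -24.
-126 − 24 = -150;  -400 − 150 = -550;  -982 − 550 = -1532;  -2045 − 1532 = -3577
-150 − 24 = -174;  -550 − 174 = -724;  -1532 − 724 = -2256;  -3577 − 2256 = -5833
-174 − 24 = -198;  -724 − 198 = -922;  -2256 − 922 = -3178;  -5833 − 3178 = -9011
-198 − 24 = -222;  -922 − 222 = -1144;  -3178 − 1144 = -4322;  -9011 − 4322 = -13333

-13333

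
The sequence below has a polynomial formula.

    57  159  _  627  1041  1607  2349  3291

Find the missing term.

Using the last 5 terms:
First differences: 414, 566, 742, 942
Second differences: 152, 176, 200
Third differences: 24, 24
Constant third difference = 24.
Extend backward: 152 − 24 = 128;  414 − 128 = 286;  627 − 286 = 341

341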